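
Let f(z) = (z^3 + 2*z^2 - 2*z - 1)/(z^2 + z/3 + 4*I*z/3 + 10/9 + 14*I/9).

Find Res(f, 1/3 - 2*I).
-986/219 - 2194*I/657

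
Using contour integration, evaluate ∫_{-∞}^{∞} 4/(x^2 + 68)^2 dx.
Let f(z) = 4/(z^2 + 68)^2. The denominator has no real zeros and deg Q - deg P = 4 ≥ 2, so the integral of f over the upper semicircle |z| = R tends to 0 as R → ∞. Closing the contour in the upper half-plane,
  ∫_{-∞}^{∞} f(x) dx = 2πi · Σ Res(f, z_k)  over the poles with Im z_k > 0.

Zeros of the denominator: z^2 + 68 = 0 gives z = ±2*sqrt(17)*I.
Upper half-plane: z = 2*sqrt(17)*I (a pole of order 2).

Write f(z) = g(z)/(z - 2*sqrt(17)*I)^2 with g(z) = 4/(z + 2*sqrt(17)*I)^2. For a double pole, Res(f, z₀) = g'(z₀):
  g'(z) = -8/(z + 2*sqrt(17)*I)^3
  Res(f, 2*sqrt(17)*I) = g'(2*sqrt(17)*I) = -sqrt(17)*I/2312

∫_{-∞}^{∞} f(x) dx = 2πi · (-sqrt(17)*I/2312) = sqrt(17)*pi/1156

Final answer: sqrt(17)*pi/1156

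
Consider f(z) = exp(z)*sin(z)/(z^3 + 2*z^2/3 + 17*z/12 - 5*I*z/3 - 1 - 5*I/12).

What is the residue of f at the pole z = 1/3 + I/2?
Write f(z) = P(z)/Q(z) with P(z) = exp(z)*sin(z) and Q(z) = z^3 + 2*z^2/3 + 17*z/12 - 5*I*z/3 - 1 - 5*I/12.
The denominator factors as Q(z) = (z - 1/3 - I/2)*(z + 1 + 3*I/2)*(z - I), so z = 1/3 + I/2 is a simple zero of Q and P is analytic there; z = 1/3 + I/2 is therefore a simple pole and
  Res(f, z₀) = P(z₀)/Q'(z₀).

Q'(z) = 3*z^2 + 4*z/3 + 17/12 - 5*I/3, so Q'(1/3 + I/2) = 13/9.
P(1/3 + I/2) = exp(1/3 + I/2)*sin(1/3 + I/2).

Res(f, 1/3 + I/2) = (exp(1/3 + I/2)*sin(1/3 + I/2))/(13/9) = 9*exp(1/3 + I/2)*sin(1/3 + I/2)/13

Final answer: 9*exp(1/3 + I/2)*sin(1/3 + I/2)/13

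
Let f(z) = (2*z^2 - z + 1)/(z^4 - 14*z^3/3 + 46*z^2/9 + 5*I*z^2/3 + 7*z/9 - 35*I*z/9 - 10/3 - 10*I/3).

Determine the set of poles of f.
The singularities of f are the zeros of the denominator. Factoring,
  z^4 - 14*z^3/3 + 46*z^2/9 + 5*I*z^2/3 + 7*z/9 - 35*I*z/9 - 10/3 - 10*I/3 = (z - 3)*(z - 2 + I)*(z - 1/3 - I)*(z + 2/3)
so the candidates are z = 3, z = 2 - I, z = 1/3 + I, z = -2/3.

Check the numerator P(z) = 2*z^2 - z + 1 at each one:
  P(3) = 16 ≠ 0, so z = 3 is a (simple) pole.
  P(2 - I) = 5 - 7*I ≠ 0, so z = 2 - I is a (simple) pole.
  P(1/3 + I) = -10/9 + I/3 ≠ 0, so z = 1/3 + I is a (simple) pole.
  P(-2/3) = 23/9 ≠ 0, so z = -2/3 is a (simple) pole.

Poles of f: {-2/3, 1/3 + I, 2 - I, 3}

Final answer: {-2/3, 1/3 + I, 2 - I, 3}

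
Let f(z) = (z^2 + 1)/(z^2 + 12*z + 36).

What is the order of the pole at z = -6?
2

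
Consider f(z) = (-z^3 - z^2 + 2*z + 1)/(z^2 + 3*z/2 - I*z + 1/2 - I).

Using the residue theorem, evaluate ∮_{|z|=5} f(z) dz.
pi*(-2 + 11*I/2)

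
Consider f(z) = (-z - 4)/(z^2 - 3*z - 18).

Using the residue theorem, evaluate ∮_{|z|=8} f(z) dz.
By the residue theorem, ∮_C f(z) dz = 2πi · (sum of the residues of f at the poles inside |z| = 8).

The denominator factors as (z + 3)*(z - 6), so the singularities of f are simple poles at z = -3, z = 6.
  |-3|² = 9 < 64 = 8², so this pole is inside the contour.
  |6|² = 36 < 64 = 8², so this pole is inside the contour.

With P(z) = -z - 4 and Q(z) = z^2 - 3*z - 18, each pole is simple, so Res(f, z₀) = P(z₀)/Q'(z₀) with Q'(z) = 2*z - 3.
  Res(f, -3) = P(-3)/Q'(-3) = (-1)/(-9) = 1/9
  Res(f, 6) = P(6)/Q'(6) = (-10)/(9) = -10/9

Sum of residues inside C: -1
∮_C f(z) dz = 2πi · (-1) = -2*I*pi

Final answer: -2*I*pi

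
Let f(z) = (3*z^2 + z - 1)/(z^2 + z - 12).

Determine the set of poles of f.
The singularities of f are the zeros of the denominator. Factoring,
  z^2 + z - 12 = (z - 3)*(z + 4)
so the candidates are z = 3, z = -4.

Check the numerator P(z) = 3*z^2 + z - 1 at each one:
  P(3) = 29 ≠ 0, so z = 3 is a (simple) pole.
  P(-4) = 43 ≠ 0, so z = -4 is a (simple) pole.

Poles of f: {-4, 3}

Final answer: {-4, 3}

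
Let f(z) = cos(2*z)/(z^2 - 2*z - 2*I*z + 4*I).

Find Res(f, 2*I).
Write f(z) = P(z)/Q(z) with P(z) = cos(2*z) and Q(z) = z^2 - 2*z - 2*I*z + 4*I.
The denominator factors as Q(z) = (z - 2)*(z - 2*I), so z = 2*I is a simple zero of Q and P is analytic there; z = 2*I is therefore a simple pole and
  Res(f, z₀) = P(z₀)/Q'(z₀).

Q'(z) = 2*z - 2 - 2*I, so Q'(2*I) = -2 + 2*I.
P(2*I) = cosh(4).

Res(f, 2*I) = (cosh(4))/(-2 + 2*I) = (-1/4 - I/4)*cosh(4)

Final answer: (-1/4 - I/4)*cosh(4)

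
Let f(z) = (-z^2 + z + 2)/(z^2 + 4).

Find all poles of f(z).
The singularities of f are the zeros of the denominator. Factoring,
  z^2 + 4 = (z - 2*I)*(z + 2*I)
so the candidates are z = 2*I, z = -2*I.

Check the numerator P(z) = -z^2 + z + 2 at each one:
  P(2*I) = 6 + 2*I ≠ 0, so z = 2*I is a (simple) pole.
  P(-2*I) = 6 - 2*I ≠ 0, so z = -2*I is a (simple) pole.

Poles of f: {-2*I, 2*I}

Final answer: {-2*I, 2*I}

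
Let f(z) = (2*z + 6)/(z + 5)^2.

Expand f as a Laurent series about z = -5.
Put w = z - (-5), i.e. z = w - 5. The denominator is w^2, so it suffices to rewrite the numerator in powers of w.

P(z) = 2*z + 6
P(w - 5) = -4 + 2*w

Dividing each term by w^2:
  f = -4/w^2 + 2/w

Substituting back w = z + 5:
  f(z) = -4/(z + 5)^2 + 2/(z + 5)

The series is finite because the numerator is a polynomial; the negative powers form the principal part, and the coefficient of 1/(z + 5) gives Res(f, -5) = 2.

Final answer: -4/(z + 5)^2 + 2/(z + 5)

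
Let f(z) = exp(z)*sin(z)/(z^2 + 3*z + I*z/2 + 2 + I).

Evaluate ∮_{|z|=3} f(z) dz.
By the residue theorem, ∮_C f(z) dz = 2πi · (sum of the residues of f at the poles inside |z| = 3).

The denominator factors as (z + 2)*(z + 1 + I/2), so the singularities of f are simple poles at z = -2, z = -1 - I/2.
  |-2|² = 4 < 9 = 3², so this pole is inside the contour.
  |-1 - I/2|² = 5/4 < 9 = 3², so this pole is inside the contour.

With P(z) = exp(z)*sin(z) and Q(z) = z^2 + 3*z + I*z/2 + 2 + I, each pole is simple, so Res(f, z₀) = P(z₀)/Q'(z₀) with Q'(z) = 2*z + 3 + I/2.
  Res(f, -2) = P(-2)/Q'(-2) = (-exp(-2)*sin(2))/(-1 + I/2) = (4/5 + 2*I/5)*exp(-2)*sin(2)
  Res(f, -1 - I/2) = P(-1 - I/2)/Q'(-1 - I/2) = (-exp(-1 - I/2)*sin(1 + I/2))/(1 - I/2) = (-4/5 - 2*I/5)*exp(-1 - I/2)*sin(1 + I/2)

Sum of residues inside C: (-4/5 - 2*I/5)*exp(-1 - I/2)*sin(1 + I/2) + (4/5 + 2*I/5)*exp(-2)*sin(2)
∮_C f(z) dz = 2πi · ((-4/5 - 2*I/5)*exp(-1 - I/2)*sin(1 + I/2) + (4/5 + 2*I/5)*exp(-2)*sin(2)) = pi*(4/5 - 8*I/5)*exp(-1 - I/2)*sin(1 + I/2) + pi*(-4/5 + 8*I/5)*exp(-2)*sin(2)

Final answer: pi*(4/5 - 8*I/5)*exp(-1 - I/2)*sin(1 + I/2) + pi*(-4/5 + 8*I/5)*exp(-2)*sin(2)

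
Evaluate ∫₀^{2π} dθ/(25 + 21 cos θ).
Let J = ∫₀^{2π} dθ/(25 + 21 cos θ).
Put z = e^{iθ}: then cos θ = (z + 1/z)/2, dθ = dz/(iz), and z runs once counterclockwise around |z| = 1:
  J = ∮_{|z|=1} 1/(25 + 21*(z + 1/z)/2) · dz/(iz) = (2/i) ∮_{|z|=1} dz/(21*z^2 + 50*z + 21).
The roots of 21*z^2 + 50*z + 21 are z = (-25 ± sqrt(25^2 - 21^2))/21, with sqrt(184) = 2*sqrt(46); their product is 1, so only z₊ = -25/21 + 2*sqrt(46)/21 lies inside the unit circle (z₋ = -25/21 - 2*sqrt(46)/21 lies outside).
z₊ is a simple zero of q(z) = 21*z^2 + 50*z + 21, so Res(1/q, z₊) = 1/q'(z₊) with q'(z) = 42*z + 50; and q'(z₊) = 21*(z₊ - z₋) = 4*sqrt(46).
Therefore J = (2/i) · 2πi · 1/(4*sqrt(46)) = 2*pi/(2*sqrt(46)) = sqrt(46)*pi/46

Final answer: sqrt(46)*pi/46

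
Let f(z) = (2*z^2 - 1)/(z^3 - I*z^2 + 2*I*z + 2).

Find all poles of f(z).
{-1 + I, I, 1 - I}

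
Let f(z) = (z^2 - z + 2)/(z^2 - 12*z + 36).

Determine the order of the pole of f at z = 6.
Factor the denominator:
  z^2 - 12*z + 36 = (z - 6)^2

The numerator P(z) = z^2 - z + 2 has P(6) = 32 ≠ 0, so no factor of (z - 6) cancels.
Near z = 6 we can therefore write f(z) = g(z)/(z - 6)^2 with g analytic at 6 and g(6) ≠ 0 (g is just the numerator).

Hence z = 6 is a pole of order 2.

Final answer: 2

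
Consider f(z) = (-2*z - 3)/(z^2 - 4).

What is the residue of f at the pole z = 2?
Write f(z) = P(z)/Q(z) with P(z) = -2*z - 3 and Q(z) = z^2 - 4.
The denominator factors as Q(z) = (z - 2)*(z + 2), so z = 2 is a simple zero of Q and P is analytic there; z = 2 is therefore a simple pole and
  Res(f, z₀) = P(z₀)/Q'(z₀).

Q'(z) = 2*z, so Q'(2) = 4.
P(2) = -7.

Res(f, 2) = (-7)/(4) = -7/4

Final answer: -7/4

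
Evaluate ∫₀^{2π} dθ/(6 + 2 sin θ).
Call the integral J. The integrand is 2π-periodic and we integrate over a full period, so shifting θ does not change the value (θ → θ + π/2 turns sin θ into cos θ). Hence
  J = ∫₀^{2π} dθ/(6 + 2 cos θ).
Put z = e^{iθ}: then cos θ = (z + 1/z)/2, dθ = dz/(iz), and z runs once counterclockwise around |z| = 1:
  J = ∮_{|z|=1} 1/(6 + 2*(z + 1/z)/2) · dz/(iz) = (2/i) ∮_{|z|=1} dz/(2*z^2 + 12*z + 2).
The roots of 2*z^2 + 12*z + 2 are z = (-6 ± sqrt(6^2 - 2^2))/2, with sqrt(32) = 4*sqrt(2); their product is 1, so only z₊ = -3 + 2*sqrt(2) lies inside the unit circle (z₋ = -3 - 2*sqrt(2) lies outside).
z₊ is a simple zero of q(z) = 2*z^2 + 12*z + 2, so Res(1/q, z₊) = 1/q'(z₊) with q'(z) = 4*z + 12; and q'(z₊) = 2*(z₊ - z₋) = 8*sqrt(2).
Therefore J = (2/i) · 2πi · 1/(8*sqrt(2)) = 2*pi/(4*sqrt(2)) = sqrt(2)*pi/4

Final answer: sqrt(2)*pi/4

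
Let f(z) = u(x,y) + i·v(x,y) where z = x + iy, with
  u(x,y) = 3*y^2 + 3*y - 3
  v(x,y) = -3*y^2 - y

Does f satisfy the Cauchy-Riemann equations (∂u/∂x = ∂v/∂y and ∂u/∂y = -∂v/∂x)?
∂u/∂x = 0
∂v/∂y = -6*y - 1
∂u/∂y = 6*y + 3
∂v/∂x = 0
∂u/∂x ≠ ∂v/∂y and ∂u/∂y ≠ -∂v/∂x; the Cauchy-Riemann equations are not satisfied, so f is not analytic.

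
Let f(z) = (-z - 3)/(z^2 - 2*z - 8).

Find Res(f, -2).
1/6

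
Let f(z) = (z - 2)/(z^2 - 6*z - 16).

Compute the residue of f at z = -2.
Write f(z) = P(z)/Q(z) with P(z) = z - 2 and Q(z) = z^2 - 6*z - 16.
The denominator factors as Q(z) = (z + 2)*(z - 8), so z = -2 is a simple zero of Q and P is analytic there; z = -2 is therefore a simple pole and
  Res(f, z₀) = P(z₀)/Q'(z₀).

Q'(z) = 2*z - 6, so Q'(-2) = -10.
P(-2) = -4.

Res(f, -2) = (-4)/(-10) = 2/5

Final answer: 2/5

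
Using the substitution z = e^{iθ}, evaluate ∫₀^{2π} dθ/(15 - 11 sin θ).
Call the integral J. The integrand is 2π-periodic and we integrate over a full period, so shifting θ does not change the value (θ → θ + π/2 turns sin θ into cos θ; θ → θ + π flips the sign of the trig term). Hence
  J = ∫₀^{2π} dθ/(15 + 11 cos θ).
Put z = e^{iθ}: then cos θ = (z + 1/z)/2, dθ = dz/(iz), and z runs once counterclockwise around |z| = 1:
  J = ∮_{|z|=1} 1/(15 + 11*(z + 1/z)/2) · dz/(iz) = (2/i) ∮_{|z|=1} dz/(11*z^2 + 30*z + 11).
The roots of 11*z^2 + 30*z + 11 are z = (-15 ± sqrt(15^2 - 11^2))/11, with sqrt(104) = 2*sqrt(26); their product is 1, so only z₊ = -15/11 + 2*sqrt(26)/11 lies inside the unit circle (z₋ = -15/11 - 2*sqrt(26)/11 lies outside).
z₊ is a simple zero of q(z) = 11*z^2 + 30*z + 11, so Res(1/q, z₊) = 1/q'(z₊) with q'(z) = 22*z + 30; and q'(z₊) = 11*(z₊ - z₋) = 4*sqrt(26).
Therefore J = (2/i) · 2πi · 1/(4*sqrt(26)) = 2*pi/(2*sqrt(26)) = sqrt(26)*pi/26

Final answer: sqrt(26)*pi/26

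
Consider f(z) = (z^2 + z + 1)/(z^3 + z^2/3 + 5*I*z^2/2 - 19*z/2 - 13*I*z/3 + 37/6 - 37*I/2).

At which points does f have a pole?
{-3 - I, -1/3 - 2*I, 3 + I/2}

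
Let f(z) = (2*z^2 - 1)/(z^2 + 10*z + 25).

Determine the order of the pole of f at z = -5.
Factor the denominator:
  z^2 + 10*z + 25 = (z + 5)^2

The numerator P(z) = 2*z^2 - 1 has P(-5) = 49 ≠ 0, so no factor of (z + 5) cancels.
Near z = -5 we can therefore write f(z) = g(z)/(z + 5)^2 with g analytic at -5 and g(-5) ≠ 0 (g is just the numerator).

Hence z = -5 is a pole of order 2.

Final answer: 2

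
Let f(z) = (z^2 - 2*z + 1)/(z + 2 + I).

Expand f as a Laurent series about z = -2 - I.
(8 + 6*I)/(z + 2 + I) - 6 - 2*I + (z + 2 + I)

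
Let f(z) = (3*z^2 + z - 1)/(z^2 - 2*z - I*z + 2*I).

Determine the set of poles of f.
{I, 2}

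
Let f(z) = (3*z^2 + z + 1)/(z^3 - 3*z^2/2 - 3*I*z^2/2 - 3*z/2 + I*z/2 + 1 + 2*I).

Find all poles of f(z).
The singularities of f are the zeros of the denominator. Factoring,
  z^3 - 3*z^2/2 - 3*I*z^2/2 - 3*z/2 + I*z/2 + 1 + 2*I = (z - 3/2 - I/2)*(z + 1)*(z - 1 - I)
so the candidates are z = 3/2 + I/2, z = -1, z = 1 + I.

Check the numerator P(z) = 3*z^2 + z + 1 at each one:
  P(3/2 + I/2) = 17/2 + 5*I ≠ 0, so z = 3/2 + I/2 is a (simple) pole.
  P(-1) = 3 ≠ 0, so z = -1 is a (simple) pole.
  P(1 + I) = 2 + 7*I ≠ 0, so z = 1 + I is a (simple) pole.

Poles of f: {-1, 1 + I, 3/2 + I/2}

Final answer: {-1, 1 + I, 3/2 + I/2}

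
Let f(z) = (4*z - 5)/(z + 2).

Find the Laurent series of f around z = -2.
-13/(z + 2) + 4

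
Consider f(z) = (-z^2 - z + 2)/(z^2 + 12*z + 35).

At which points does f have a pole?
{-7, -5}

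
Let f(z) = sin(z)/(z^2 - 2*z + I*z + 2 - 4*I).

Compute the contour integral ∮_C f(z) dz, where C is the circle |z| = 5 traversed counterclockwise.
By the residue theorem, ∮_C f(z) dz = 2πi · (sum of the residues of f at the poles inside |z| = 5).

The denominator factors as (z - 2 - I)*(z + 2*I), so the singularities of f are simple poles at z = 2 + I, z = -2*I.
  |2 + I|² = 5 < 25 = 5², so this pole is inside the contour.
  |-2*I|² = 4 < 25 = 5², so this pole is inside the contour.

With P(z) = sin(z) and Q(z) = z^2 - 2*z + I*z + 2 - 4*I, each pole is simple, so Res(f, z₀) = P(z₀)/Q'(z₀) with Q'(z) = 2*z - 2 + I.
  Res(f, 2 + I) = P(2 + I)/Q'(2 + I) = (sin(2 + I))/(2 + 3*I) = (2/13 - 3*I/13)*sin(2 + I)
  Res(f, -2*I) = P(-2*I)/Q'(-2*I) = (-I*sinh(2))/(-2 - 3*I) = (3/13 + 2*I/13)*sinh(2)

Sum of residues inside C: (2/13 - 3*I/13)*sin(2 + I) + (3/13 + 2*I/13)*sinh(2)
∮_C f(z) dz = 2πi · ((2/13 - 3*I/13)*sin(2 + I) + (3/13 + 2*I/13)*sinh(2)) = pi*(6/13 + 4*I/13)*sin(2 + I) + pi*(-4/13 + 6*I/13)*sinh(2)

Final answer: pi*(6/13 + 4*I/13)*sin(2 + I) + pi*(-4/13 + 6*I/13)*sinh(2)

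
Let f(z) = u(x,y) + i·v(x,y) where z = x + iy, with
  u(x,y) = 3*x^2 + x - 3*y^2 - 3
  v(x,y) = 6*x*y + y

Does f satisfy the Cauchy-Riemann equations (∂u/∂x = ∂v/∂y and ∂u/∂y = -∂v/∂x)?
∂u/∂x = 6*x + 1
∂v/∂y = 6*x + 1
∂u/∂y = -6*y
∂v/∂x = 6*y
∂u/∂x = ∂v/∂y and ∂u/∂y = -∂v/∂x hold identically; f is analytic.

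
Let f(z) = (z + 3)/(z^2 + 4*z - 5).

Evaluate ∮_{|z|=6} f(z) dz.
By the residue theorem, ∮_C f(z) dz = 2πi · (sum of the residues of f at the poles inside |z| = 6).

The denominator factors as (z - 1)*(z + 5), so the singularities of f are simple poles at z = 1, z = -5.
  |1|² = 1 < 36 = 6², so this pole is inside the contour.
  |-5|² = 25 < 36 = 6², so this pole is inside the contour.

With P(z) = z + 3 and Q(z) = z^2 + 4*z - 5, each pole is simple, so Res(f, z₀) = P(z₀)/Q'(z₀) with Q'(z) = 2*z + 4.
  Res(f, 1) = P(1)/Q'(1) = (4)/(6) = 2/3
  Res(f, -5) = P(-5)/Q'(-5) = (-2)/(-6) = 1/3

Sum of residues inside C: 1
∮_C f(z) dz = 2πi · (1) = 2*I*pi

Final answer: 2*I*pi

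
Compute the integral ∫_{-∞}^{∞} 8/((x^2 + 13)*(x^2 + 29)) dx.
pi*(-13*sqrt(29) + 29*sqrt(13))/754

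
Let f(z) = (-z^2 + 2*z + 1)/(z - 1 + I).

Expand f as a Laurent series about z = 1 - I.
Put w = z - (1 - I), i.e. z = w + 1 - I. The denominator is w, so it suffices to rewrite the numerator in powers of w.

P(z) = -z^2 + 2*z + 1
P(w + 1 - I) = 3 + 2*I*w - w^2

Dividing each term by w:
  f = 3/w + 2*I - w

Substituting back w = z - 1 + I:
  f(z) = 3/(z - 1 + I) + 2*I - (z - 1 + I)

The series is finite because the numerator is a polynomial; the negative powers form the principal part, and the coefficient of 1/(z - 1 + I) gives Res(f, 1 - I) = 3.

Final answer: 3/(z - 1 + I) + 2*I - (z - 1 + I)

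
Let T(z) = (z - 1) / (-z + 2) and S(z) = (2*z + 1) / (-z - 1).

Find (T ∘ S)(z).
(-3*z - 2)/(4*z + 3)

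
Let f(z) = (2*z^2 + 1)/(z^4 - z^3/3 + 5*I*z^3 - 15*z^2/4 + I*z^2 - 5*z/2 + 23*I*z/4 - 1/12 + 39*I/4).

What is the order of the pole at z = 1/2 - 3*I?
2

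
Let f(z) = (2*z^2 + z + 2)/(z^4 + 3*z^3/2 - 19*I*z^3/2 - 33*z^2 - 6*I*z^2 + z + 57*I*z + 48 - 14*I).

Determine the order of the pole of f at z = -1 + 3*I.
3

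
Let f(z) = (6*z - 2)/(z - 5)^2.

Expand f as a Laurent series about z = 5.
Put w = z - (5), i.e. z = w + 5. The denominator is w^2, so it suffices to rewrite the numerator in powers of w.

P(z) = 6*z - 2
P(w + 5) = 28 + 6*w

Dividing each term by w^2:
  f = 28/w^2 + 6/w

Substituting back w = z - 5:
  f(z) = 28/(z - 5)^2 + 6/(z - 5)

The series is finite because the numerator is a polynomial; the negative powers form the principal part, and the coefficient of 1/(z - 5) gives Res(f, 5) = 6.

Final answer: 28/(z - 5)^2 + 6/(z - 5)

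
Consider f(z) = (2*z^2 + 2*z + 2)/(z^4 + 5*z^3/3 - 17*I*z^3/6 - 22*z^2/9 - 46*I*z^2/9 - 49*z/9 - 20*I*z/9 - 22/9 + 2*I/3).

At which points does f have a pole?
The singularities of f are the zeros of the denominator. Factoring,
  z^4 + 5*z^3/3 - 17*I*z^3/6 - 22*z^2/9 - 46*I*z^2/9 - 49*z/9 - 20*I*z/9 - 22/9 + 2*I/3 = (z - 1 - 3*I/2)*(z + 2/3 - 2*I/3)*(z + 1 - I)*(z + 1 + I/3)
so the candidates are z = 1 + 3*I/2, z = -2/3 + 2*I/3, z = -1 + I, z = -1 - I/3.

Check the numerator P(z) = 2*z^2 + 2*z + 2 at each one:
  P(1 + 3*I/2) = 3/2 + 9*I ≠ 0, so z = 1 + 3*I/2 is a (simple) pole.
  P(-2/3 + 2*I/3) = 2/3 - 4*I/9 ≠ 0, so z = -2/3 + 2*I/3 is a (simple) pole.
  P(-1 + I) = -2*I ≠ 0, so z = -1 + I is a (simple) pole.
  P(-1 - I/3) = 16/9 + 2*I/3 ≠ 0, so z = -1 - I/3 is a (simple) pole.

Poles of f: {-1 - I/3, -1 + I, -2/3 + 2*I/3, 1 + 3*I/2}

Final answer: {-1 - I/3, -1 + I, -2/3 + 2*I/3, 1 + 3*I/2}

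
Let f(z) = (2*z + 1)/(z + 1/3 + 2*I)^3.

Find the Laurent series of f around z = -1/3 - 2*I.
Put w = z - (-1/3 - 2*I), i.e. z = w - 1/3 - 2*I. The denominator is w^3, so it suffices to rewrite the numerator in powers of w.

P(z) = 2*z + 1
P(w - 1/3 - 2*I) = 1/3 - 4*I + 2*w

Dividing each term by w^3:
  f = (1/3 - 4*I)/w^3 + 2/w^2

Substituting back w = z + 1/3 + 2*I:
  f(z) = (1/3 - 4*I)/(z + 1/3 + 2*I)^3 + 2/(z + 1/3 + 2*I)^2

The series is finite because the numerator is a polynomial; the negative powers form the principal part.

Final answer: (1/3 - 4*I)/(z + 1/3 + 2*I)^3 + 2/(z + 1/3 + 2*I)^2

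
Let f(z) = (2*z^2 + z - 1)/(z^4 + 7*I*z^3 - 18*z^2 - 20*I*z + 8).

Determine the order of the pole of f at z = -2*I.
Factor the denominator:
  z^4 + 7*I*z^3 - 18*z^2 - 20*I*z + 8 = (z + 2*I)^3*(z + I)

The numerator P(z) = 2*z^2 + z - 1 has P(-2*I) = -9 - 2*I ≠ 0, so no factor of (z + 2*I) cancels.
Near z = -2*I we can therefore write f(z) = g(z)/(z + 2*I)^3 with g analytic at -2*I and g(-2*I) ≠ 0 (g is the numerator divided by the remaining denominator factors).

Hence z = -2*I is a pole of order 3.

Final answer: 3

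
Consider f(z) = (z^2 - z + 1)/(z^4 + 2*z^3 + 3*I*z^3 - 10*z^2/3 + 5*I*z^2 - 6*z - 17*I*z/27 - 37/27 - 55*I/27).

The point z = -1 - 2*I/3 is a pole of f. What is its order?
Factor the denominator:
  z^4 + 2*z^3 + 3*I*z^3 - 10*z^2/3 + 5*I*z^2 - 6*z - 17*I*z/27 - 37/27 - 55*I/27 = (z + 1 + 2*I/3)^3*(z - 1 + I)

The numerator P(z) = z^2 - z + 1 has P(-1 - 2*I/3) = 23/9 + 2*I ≠ 0, so no factor of (z + 1 + 2*I/3) cancels.
Near z = -1 - 2*I/3 we can therefore write f(z) = g(z)/(z + 1 + 2*I/3)^3 with g analytic at -1 - 2*I/3 and g(-1 - 2*I/3) ≠ 0 (g is the numerator divided by the remaining denominator factors).

Hence z = -1 - 2*I/3 is a pole of order 3.

Final answer: 3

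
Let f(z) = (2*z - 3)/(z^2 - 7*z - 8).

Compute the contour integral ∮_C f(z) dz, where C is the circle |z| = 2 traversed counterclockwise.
10*I*pi/9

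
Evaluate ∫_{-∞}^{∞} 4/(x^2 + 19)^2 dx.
Let f(z) = 4/(z^2 + 19)^2. The denominator has no real zeros and deg Q - deg P = 4 ≥ 2, so the integral of f over the upper semicircle |z| = R tends to 0 as R → ∞. Closing the contour in the upper half-plane,
  ∫_{-∞}^{∞} f(x) dx = 2πi · Σ Res(f, z_k)  over the poles with Im z_k > 0.

Zeros of the denominator: z^2 + 19 = 0 gives z = ±sqrt(19)*I.
Upper half-plane: z = sqrt(19)*I (a pole of order 2).

Write f(z) = g(z)/(z - sqrt(19)*I)^2 with g(z) = 4/(z + sqrt(19)*I)^2. For a double pole, Res(f, z₀) = g'(z₀):
  g'(z) = -8/(z + sqrt(19)*I)^3
  Res(f, sqrt(19)*I) = g'(sqrt(19)*I) = -sqrt(19)*I/361

∫_{-∞}^{∞} f(x) dx = 2πi · (-sqrt(19)*I/361) = 2*sqrt(19)*pi/361

Final answer: 2*sqrt(19)*pi/361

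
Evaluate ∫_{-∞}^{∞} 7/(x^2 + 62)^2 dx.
Let f(z) = 7/(z^2 + 62)^2. The denominator has no real zeros and deg Q - deg P = 4 ≥ 2, so the integral of f over the upper semicircle |z| = R tends to 0 as R → ∞. Closing the contour in the upper half-plane,
  ∫_{-∞}^{∞} f(x) dx = 2πi · Σ Res(f, z_k)  over the poles with Im z_k > 0.

Zeros of the denominator: z^2 + 62 = 0 gives z = ±sqrt(62)*I.
Upper half-plane: z = sqrt(62)*I (a pole of order 2).

Write f(z) = g(z)/(z - sqrt(62)*I)^2 with g(z) = 7/(z + sqrt(62)*I)^2. For a double pole, Res(f, z₀) = g'(z₀):
  g'(z) = -14/(z + sqrt(62)*I)^3
  Res(f, sqrt(62)*I) = g'(sqrt(62)*I) = -7*sqrt(62)*I/15376

∫_{-∞}^{∞} f(x) dx = 2πi · (-7*sqrt(62)*I/15376) = 7*sqrt(62)*pi/7688

Final answer: 7*sqrt(62)*pi/7688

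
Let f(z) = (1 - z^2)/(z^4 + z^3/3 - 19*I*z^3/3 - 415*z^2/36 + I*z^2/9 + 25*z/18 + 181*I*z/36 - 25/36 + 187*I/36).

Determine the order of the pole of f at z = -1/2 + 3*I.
Factor the denominator:
  z^4 + z^3/3 - 19*I*z^3/3 - 415*z^2/36 + I*z^2/9 + 25*z/18 + 181*I*z/36 - 25/36 + 187*I/36 = (z + 1/2 - 3*I)^2*(z + 1/3 + I/3)*(z - 1 - 2*I/3)

The numerator P(z) = 1 - z^2 has P(-1/2 + 3*I) = 39/4 + 3*I ≠ 0, so no factor of (z + 1/2 - 3*I) cancels.
Near z = -1/2 + 3*I we can therefore write f(z) = g(z)/(z + 1/2 - 3*I)^2 with g analytic at -1/2 + 3*I and g(-1/2 + 3*I) ≠ 0 (g is the numerator divided by the remaining denominator factors).

Hence z = -1/2 + 3*I is a pole of order 2.

Final answer: 2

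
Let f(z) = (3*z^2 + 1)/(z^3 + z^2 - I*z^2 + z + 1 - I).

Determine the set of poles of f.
{-1 + I, -I, I}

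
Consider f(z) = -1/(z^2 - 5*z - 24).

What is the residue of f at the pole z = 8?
Write f(z) = P(z)/Q(z) with P(z) = -1 and Q(z) = z^2 - 5*z - 24.
The denominator factors as Q(z) = (z + 3)*(z - 8), so z = 8 is a simple zero of Q and P is analytic there; z = 8 is therefore a simple pole and
  Res(f, z₀) = P(z₀)/Q'(z₀).

Q'(z) = 2*z - 5, so Q'(8) = 11.
P(8) = -1.

Res(f, 8) = (-1)/(11) = -1/11

Final answer: -1/11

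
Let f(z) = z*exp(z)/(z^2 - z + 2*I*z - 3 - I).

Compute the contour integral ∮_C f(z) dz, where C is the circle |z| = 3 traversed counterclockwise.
pi*(-2/3 + 2*I/3)*exp(-1 - I) + pi*(2/3 + 4*I/3)*exp(2 - I)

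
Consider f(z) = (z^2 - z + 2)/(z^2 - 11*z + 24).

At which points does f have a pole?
The singularities of f are the zeros of the denominator. Factoring,
  z^2 - 11*z + 24 = (z - 3)*(z - 8)
so the candidates are z = 3, z = 8.

Check the numerator P(z) = z^2 - z + 2 at each one:
  P(3) = 8 ≠ 0, so z = 3 is a (simple) pole.
  P(8) = 58 ≠ 0, so z = 8 is a (simple) pole.

Poles of f: {3, 8}

Final answer: {3, 8}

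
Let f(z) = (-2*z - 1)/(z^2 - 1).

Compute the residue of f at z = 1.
Write f(z) = P(z)/Q(z) with P(z) = -2*z - 1 and Q(z) = z^2 - 1.
The denominator factors as Q(z) = (z + 1)*(z - 1), so z = 1 is a simple zero of Q and P is analytic there; z = 1 is therefore a simple pole and
  Res(f, z₀) = P(z₀)/Q'(z₀).

Q'(z) = 2*z, so Q'(1) = 2.
P(1) = -3.

Res(f, 1) = (-3)/(2) = -3/2

Final answer: -3/2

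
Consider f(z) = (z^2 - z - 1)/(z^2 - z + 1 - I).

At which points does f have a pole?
{-I, 1 + I}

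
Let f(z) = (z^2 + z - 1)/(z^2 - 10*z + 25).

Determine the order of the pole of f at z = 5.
2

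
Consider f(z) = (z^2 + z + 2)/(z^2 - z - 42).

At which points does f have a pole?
The singularities of f are the zeros of the denominator. Factoring,
  z^2 - z - 42 = (z - 7)*(z + 6)
so the candidates are z = 7, z = -6.

Check the numerator P(z) = z^2 + z + 2 at each one:
  P(7) = 58 ≠ 0, so z = 7 is a (simple) pole.
  P(-6) = 32 ≠ 0, so z = -6 is a (simple) pole.

Poles of f: {-6, 7}

Final answer: {-6, 7}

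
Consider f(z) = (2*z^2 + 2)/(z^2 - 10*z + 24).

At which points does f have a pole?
{4, 6}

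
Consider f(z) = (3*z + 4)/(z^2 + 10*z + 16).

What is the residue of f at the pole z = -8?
Write f(z) = P(z)/Q(z) with P(z) = 3*z + 4 and Q(z) = z^2 + 10*z + 16.
The denominator factors as Q(z) = (z + 8)*(z + 2), so z = -8 is a simple zero of Q and P is analytic there; z = -8 is therefore a simple pole and
  Res(f, z₀) = P(z₀)/Q'(z₀).

Q'(z) = 2*z + 10, so Q'(-8) = -6.
P(-8) = -20.

Res(f, -8) = (-20)/(-6) = 10/3

Final answer: 10/3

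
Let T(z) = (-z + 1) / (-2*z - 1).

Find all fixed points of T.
T(z) = z means -z + 1 = z*(-2*z - 1), i.e.
  -2*z^2 - 1 = 0.
Discriminant: (0)^2 - 4*(-2)*(-1) = -8, so the roots are complex conjugates.
  z = (0 ± I*sqrt(8))/(2*(-2))
Fixed points: {-sqrt(2)*I/2, sqrt(2)*I/2}

Final answer: {-sqrt(2)*I/2, sqrt(2)*I/2}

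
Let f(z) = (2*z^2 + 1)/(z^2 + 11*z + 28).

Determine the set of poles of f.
The singularities of f are the zeros of the denominator. Factoring,
  z^2 + 11*z + 28 = (z + 4)*(z + 7)
so the candidates are z = -4, z = -7.

Check the numerator P(z) = 2*z^2 + 1 at each one:
  P(-4) = 33 ≠ 0, so z = -4 is a (simple) pole.
  P(-7) = 99 ≠ 0, so z = -7 is a (simple) pole.

Poles of f: {-7, -4}

Final answer: {-7, -4}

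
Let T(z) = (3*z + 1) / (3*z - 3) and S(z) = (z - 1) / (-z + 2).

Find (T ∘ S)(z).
(2*z - 1)/(6*z - 9)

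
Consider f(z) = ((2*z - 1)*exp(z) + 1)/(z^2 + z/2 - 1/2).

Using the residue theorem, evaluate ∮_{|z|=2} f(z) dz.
By the residue theorem, ∮_C f(z) dz = 2πi · (sum of the residues of f at the poles inside |z| = 2).

The denominator factors as (z - 1/2)*(z + 1), so the singularities of f are simple poles at z = 1/2, z = -1.
  |1/2|² = 1/4 < 4 = 2², so this pole is inside the contour.
  |-1|² = 1 < 4 = 2², so this pole is inside the contour.

With P(z) = (2*z - 1)*exp(z) + 1 and Q(z) = z^2 + z/2 - 1/2, each pole is simple, so Res(f, z₀) = P(z₀)/Q'(z₀) with Q'(z) = 2*z + 1/2.
  Res(f, 1/2) = P(1/2)/Q'(1/2) = (1)/(3/2) = 2/3
  Res(f, -1) = P(-1)/Q'(-1) = (1 - 3*exp(-1))/(-3/2) = -2/3 + 2*exp(-1)

Sum of residues inside C: 2*exp(-1)
∮_C f(z) dz = 2πi · (2*exp(-1)) = 4*I*pi*exp(-1)

Final answer: 4*I*pi*exp(-1)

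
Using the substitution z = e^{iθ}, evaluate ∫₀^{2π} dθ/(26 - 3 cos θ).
Call the integral J. The integrand is 2π-periodic and we integrate over a full period, so shifting θ does not change the value (θ → θ + π flips the sign of the trig term). Hence
  J = ∫₀^{2π} dθ/(26 + 3 cos θ).
Put z = e^{iθ}: then cos θ = (z + 1/z)/2, dθ = dz/(iz), and z runs once counterclockwise around |z| = 1:
  J = ∮_{|z|=1} 1/(26 + 3*(z + 1/z)/2) · dz/(iz) = (2/i) ∮_{|z|=1} dz/(3*z^2 + 52*z + 3).
The roots of 3*z^2 + 52*z + 3 are z = (-26 ± sqrt(26^2 - 3^2))/3, with sqrt(667) = sqrt(667); their product is 1, so only z₊ = -26/3 + sqrt(667)/3 lies inside the unit circle (z₋ = -26/3 - sqrt(667)/3 lies outside).
z₊ is a simple zero of q(z) = 3*z^2 + 52*z + 3, so Res(1/q, z₊) = 1/q'(z₊) with q'(z) = 6*z + 52; and q'(z₊) = 3*(z₊ - z₋) = 2*sqrt(667).
Therefore J = (2/i) · 2πi · 1/(2*sqrt(667)) = 2*pi/(sqrt(667)) = 2*sqrt(667)*pi/667

Final answer: 2*sqrt(667)*pi/667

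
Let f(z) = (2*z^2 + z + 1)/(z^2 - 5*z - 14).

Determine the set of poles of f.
The singularities of f are the zeros of the denominator. Factoring,
  z^2 - 5*z - 14 = (z - 7)*(z + 2)
so the candidates are z = 7, z = -2.

Check the numerator P(z) = 2*z^2 + z + 1 at each one:
  P(7) = 106 ≠ 0, so z = 7 is a (simple) pole.
  P(-2) = 7 ≠ 0, so z = -2 is a (simple) pole.

Poles of f: {-2, 7}

Final answer: {-2, 7}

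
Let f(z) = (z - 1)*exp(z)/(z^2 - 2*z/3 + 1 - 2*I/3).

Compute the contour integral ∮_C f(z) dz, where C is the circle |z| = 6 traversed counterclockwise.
By the residue theorem, ∮_C f(z) dz = 2πi · (sum of the residues of f at the poles inside |z| = 6).

The denominator factors as (z + I)*(z - 2/3 - I), so the singularities of f are simple poles at z = -I, z = 2/3 + I.
  |-I|² = 1 < 36 = 6², so this pole is inside the contour.
  |2/3 + I|² = 13/9 < 36 = 6², so this pole is inside the contour.

With P(z) = (z - 1)*exp(z) and Q(z) = z^2 - 2*z/3 + 1 - 2*I/3, each pole is simple, so Res(f, z₀) = P(z₀)/Q'(z₀) with Q'(z) = 2*z - 2/3.
  Res(f, -I) = P(-I)/Q'(-I) = ((-1 - I)*exp(-I))/(-2/3 - 2*I) = (3/5 - 3*I/10)*exp(-I)
  Res(f, 2/3 + I) = P(2/3 + I)/Q'(2/3 + I) = ((-1/3 + I)*exp(2/3 + I))/(2/3 + 2*I) = (2/5 + 3*I/10)*exp(2/3 + I)

Sum of residues inside C: (3/5 - 3*I/10)*exp(-I) + (2/5 + 3*I/10)*exp(2/3 + I)
∮_C f(z) dz = 2πi · ((3/5 - 3*I/10)*exp(-I) + (2/5 + 3*I/10)*exp(2/3 + I)) = pi*(-3/5 + 4*I/5)*exp(2/3 + I) + pi*(3/5 + 6*I/5)*exp(-I)

Final answer: pi*(-3/5 + 4*I/5)*exp(2/3 + I) + pi*(3/5 + 6*I/5)*exp(-I)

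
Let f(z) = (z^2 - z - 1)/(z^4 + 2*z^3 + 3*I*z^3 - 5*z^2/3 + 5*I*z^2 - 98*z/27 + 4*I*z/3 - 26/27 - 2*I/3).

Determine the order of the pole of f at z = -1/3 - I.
3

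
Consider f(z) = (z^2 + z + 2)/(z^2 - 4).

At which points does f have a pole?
The singularities of f are the zeros of the denominator. Factoring,
  z^2 - 4 = (z + 2)*(z - 2)
so the candidates are z = -2, z = 2.

Check the numerator P(z) = z^2 + z + 2 at each one:
  P(-2) = 4 ≠ 0, so z = -2 is a (simple) pole.
  P(2) = 8 ≠ 0, so z = 2 is a (simple) pole.

Poles of f: {-2, 2}

Final answer: {-2, 2}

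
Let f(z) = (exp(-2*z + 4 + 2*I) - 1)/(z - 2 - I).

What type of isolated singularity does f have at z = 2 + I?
removable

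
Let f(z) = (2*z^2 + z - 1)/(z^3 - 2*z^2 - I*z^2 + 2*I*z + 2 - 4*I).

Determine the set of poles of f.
The singularities of f are the zeros of the denominator. Factoring,
  z^3 - 2*z^2 - I*z^2 + 2*I*z + 2 - 4*I = (z - 1 + I)*(z - 2 - I)*(z + 1 - I)
so the candidates are z = 1 - I, z = 2 + I, z = -1 + I.

Check the numerator P(z) = 2*z^2 + z - 1 at each one:
  P(1 - I) = -5*I ≠ 0, so z = 1 - I is a (simple) pole.
  P(2 + I) = 7 + 9*I ≠ 0, so z = 2 + I is a (simple) pole.
  P(-1 + I) = -2 - 3*I ≠ 0, so z = -1 + I is a (simple) pole.

Poles of f: {-1 + I, 1 - I, 2 + I}

Final answer: {-1 + I, 1 - I, 2 + I}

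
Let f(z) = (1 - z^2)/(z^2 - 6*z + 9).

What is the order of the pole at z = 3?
2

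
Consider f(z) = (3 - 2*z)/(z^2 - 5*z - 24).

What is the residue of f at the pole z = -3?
Write f(z) = P(z)/Q(z) with P(z) = 3 - 2*z and Q(z) = z^2 - 5*z - 24.
The denominator factors as Q(z) = (z + 3)*(z - 8), so z = -3 is a simple zero of Q and P is analytic there; z = -3 is therefore a simple pole and
  Res(f, z₀) = P(z₀)/Q'(z₀).

Q'(z) = 2*z - 5, so Q'(-3) = -11.
P(-3) = 9.

Res(f, -3) = (9)/(-11) = -9/11

Final answer: -9/11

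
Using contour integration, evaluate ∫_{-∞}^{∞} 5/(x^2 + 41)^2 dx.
Let f(z) = 5/(z^2 + 41)^2. The denominator has no real zeros and deg Q - deg P = 4 ≥ 2, so the integral of f over the upper semicircle |z| = R tends to 0 as R → ∞. Closing the contour in the upper half-plane,
  ∫_{-∞}^{∞} f(x) dx = 2πi · Σ Res(f, z_k)  over the poles with Im z_k > 0.

Zeros of the denominator: z^2 + 41 = 0 gives z = ±sqrt(41)*I.
Upper half-plane: z = sqrt(41)*I (a pole of order 2).

Write f(z) = g(z)/(z - sqrt(41)*I)^2 with g(z) = 5/(z + sqrt(41)*I)^2. For a double pole, Res(f, z₀) = g'(z₀):
  g'(z) = -10/(z + sqrt(41)*I)^3
  Res(f, sqrt(41)*I) = g'(sqrt(41)*I) = -5*sqrt(41)*I/6724

∫_{-∞}^{∞} f(x) dx = 2πi · (-5*sqrt(41)*I/6724) = 5*sqrt(41)*pi/3362

Final answer: 5*sqrt(41)*pi/3362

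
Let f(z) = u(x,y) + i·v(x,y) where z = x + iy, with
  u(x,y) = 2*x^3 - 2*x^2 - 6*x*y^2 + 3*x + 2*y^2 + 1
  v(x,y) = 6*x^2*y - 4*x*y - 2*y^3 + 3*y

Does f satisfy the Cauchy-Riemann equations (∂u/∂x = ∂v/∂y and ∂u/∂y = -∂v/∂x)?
∂u/∂x = 6*x^2 - 4*x - 6*y^2 + 3
∂v/∂y = 6*x^2 - 4*x - 6*y^2 + 3
∂u/∂y = -12*x*y + 4*y
∂v/∂x = 12*x*y - 4*y
∂u/∂x = ∂v/∂y and ∂u/∂y = -∂v/∂x hold identically; f is analytic.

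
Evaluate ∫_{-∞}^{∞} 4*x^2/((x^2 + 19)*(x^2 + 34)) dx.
4*pi*(-sqrt(19) + sqrt(34))/15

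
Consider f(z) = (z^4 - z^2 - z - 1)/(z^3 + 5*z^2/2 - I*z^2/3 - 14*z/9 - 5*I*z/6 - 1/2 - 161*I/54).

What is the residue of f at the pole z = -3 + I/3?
Write f(z) = P(z)/Q(z) with P(z) = z^4 - z^2 - z - 1 and Q(z) = z^3 + 5*z^2/2 - I*z^2/3 - 14*z/9 - 5*I*z/6 - 1/2 - 161*I/54.
The denominator factors as Q(z) = (z + 3 - I/3)*(z - 1 - 2*I/3)*(z + 1/2 + 2*I/3), so z = -3 + I/3 is a simple zero of Q and P is analytic there; z = -3 + I/3 is therefore a simple pole and
  Res(f, z₀) = P(z₀)/Q'(z₀).

Q'(z) = 3*z^2 + 5*z - 2*I*z/3 - 14/9 - 5*I/6, so Q'(-3 + I/3) = 31/3 - 19*I/6.
P(-3 + I/3) = 5518/81 - 305*I/9.

Res(f, -3 + I/3) = (5518/81 - 305*I/9)/(31/3 - 19*I/6) = 788542/113535 - 130696*I/113535

Final answer: 788542/113535 - 130696*I/113535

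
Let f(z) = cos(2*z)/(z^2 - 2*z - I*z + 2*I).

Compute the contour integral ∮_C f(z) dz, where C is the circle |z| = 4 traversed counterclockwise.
By the residue theorem, ∮_C f(z) dz = 2πi · (sum of the residues of f at the poles inside |z| = 4).

The denominator factors as (z - 2)*(z - I), so the singularities of f are simple poles at z = 2, z = I.
  |2|² = 4 < 16 = 4², so this pole is inside the contour.
  |I|² = 1 < 16 = 4², so this pole is inside the contour.

With P(z) = cos(2*z) and Q(z) = z^2 - 2*z - I*z + 2*I, each pole is simple, so Res(f, z₀) = P(z₀)/Q'(z₀) with Q'(z) = 2*z - 2 - I.
  Res(f, 2) = P(2)/Q'(2) = (cos(4))/(2 - I) = (2/5 + I/5)*cos(4)
  Res(f, I) = P(I)/Q'(I) = (cosh(2))/(-2 + I) = (-2/5 - I/5)*cosh(2)

Sum of residues inside C: (-2/5 - I/5)*cosh(2) + (2/5 + I/5)*cos(4)
∮_C f(z) dz = 2πi · ((-2/5 - I/5)*cosh(2) + (2/5 + I/5)*cos(4)) = pi*(2/5 - 4*I/5)*cosh(2) + pi*(-2/5 + 4*I/5)*cos(4)

Final answer: pi*(2/5 - 4*I/5)*cosh(2) + pi*(-2/5 + 4*I/5)*cos(4)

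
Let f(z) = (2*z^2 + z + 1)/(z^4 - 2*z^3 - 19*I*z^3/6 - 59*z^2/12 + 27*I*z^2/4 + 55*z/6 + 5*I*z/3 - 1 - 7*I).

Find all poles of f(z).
The singularities of f are the zeros of the denominator. Factoring,
  z^4 - 2*z^3 - 19*I*z^3/6 - 59*z^2/12 + 27*I*z^2/4 + 55*z/6 + 5*I*z/3 - 1 - 7*I = (z + 1/2 - 3*I/2)*(z - 2 - 2*I/3)*(z - 3/2)*(z + 1 - I)
so the candidates are z = -1/2 + 3*I/2, z = 2 + 2*I/3, z = 3/2, z = -1 + I.

Check the numerator P(z) = 2*z^2 + z + 1 at each one:
  P(-1/2 + 3*I/2) = -7/2 - 3*I/2 ≠ 0, so z = -1/2 + 3*I/2 is a (simple) pole.
  P(2 + 2*I/3) = 91/9 + 6*I ≠ 0, so z = 2 + 2*I/3 is a (simple) pole.
  P(3/2) = 7 ≠ 0, so z = 3/2 is a (simple) pole.
  P(-1 + I) = -3*I ≠ 0, so z = -1 + I is a (simple) pole.

Poles of f: {-1 + I, -1/2 + 3*I/2, 3/2, 2 + 2*I/3}

Final answer: {-1 + I, -1/2 + 3*I/2, 3/2, 2 + 2*I/3}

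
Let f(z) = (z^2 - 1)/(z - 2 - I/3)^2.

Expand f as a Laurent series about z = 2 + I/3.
Put w = z - (2 + I/3), i.e. z = w + 2 + I/3. The denominator is w^2, so it suffices to rewrite the numerator in powers of w.

P(z) = z^2 - 1
P(w + 2 + I/3) = 26/9 + 4*I/3 + (4 + 2*I/3)*w + w^2

Dividing each term by w^2:
  f = (26/9 + 4*I/3)/w^2 + (4 + 2*I/3)/w + 1

Substituting back w = z - 2 - I/3:
  f(z) = (26/9 + 4*I/3)/(z - 2 - I/3)^2 + (4 + 2*I/3)/(z - 2 - I/3) + 1

The series is finite because the numerator is a polynomial; the negative powers form the principal part, and the coefficient of 1/(z - 2 - I/3) gives Res(f, 2 + I/3) = 4 + 2*I/3.

Final answer: (26/9 + 4*I/3)/(z - 2 - I/3)^2 + (4 + 2*I/3)/(z - 2 - I/3) + 1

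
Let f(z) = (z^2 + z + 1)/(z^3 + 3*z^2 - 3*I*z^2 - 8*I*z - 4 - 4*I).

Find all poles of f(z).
The singularities of f are the zeros of the denominator. Factoring,
  z^3 + 3*z^2 - 3*I*z^2 - 8*I*z - 4 - 4*I = (z + 2)*(z + 1 - I)*(z - 2*I)
so the candidates are z = -2, z = -1 + I, z = 2*I.

Check the numerator P(z) = z^2 + z + 1 at each one:
  P(-2) = 3 ≠ 0, so z = -2 is a (simple) pole.
  P(-1 + I) = -I ≠ 0, so z = -1 + I is a (simple) pole.
  P(2*I) = -3 + 2*I ≠ 0, so z = 2*I is a (simple) pole.

Poles of f: {-2, -1 + I, 2*I}

Final answer: {-2, -1 + I, 2*I}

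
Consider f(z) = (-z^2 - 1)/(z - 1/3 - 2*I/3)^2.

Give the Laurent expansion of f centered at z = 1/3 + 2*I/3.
Put w = z - (1/3 + 2*I/3), i.e. z = w + 1/3 + 2*I/3. The denominator is w^2, so it suffices to rewrite the numerator in powers of w.

P(z) = -z^2 - 1
P(w + 1/3 + 2*I/3) = -2/3 - 4*I/9 + (-2/3 - 4*I/3)*w - w^2

Dividing each term by w^2:
  f = (-2/3 - 4*I/9)/w^2 + (-2/3 - 4*I/3)/w - 1

Substituting back w = z - 1/3 - 2*I/3:
  f(z) = (-2/3 - 4*I/9)/(z - 1/3 - 2*I/3)^2 + (-2/3 - 4*I/3)/(z - 1/3 - 2*I/3) - 1

The series is finite because the numerator is a polynomial; the negative powers form the principal part, and the coefficient of 1/(z - 1/3 - 2*I/3) gives Res(f, 1/3 + 2*I/3) = -2/3 - 4*I/3.

Final answer: (-2/3 - 4*I/9)/(z - 1/3 - 2*I/3)^2 + (-2/3 - 4*I/3)/(z - 1/3 - 2*I/3) - 1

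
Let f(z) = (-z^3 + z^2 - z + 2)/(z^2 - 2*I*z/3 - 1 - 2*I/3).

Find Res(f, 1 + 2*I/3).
Write f(z) = P(z)/Q(z) with P(z) = -z^3 + z^2 - z + 2 and Q(z) = z^2 - 2*I*z/3 - 1 - 2*I/3.
The denominator factors as Q(z) = (z + 1)*(z - 1 - 2*I/3), so z = 1 + 2*I/3 is a simple zero of Q and P is analytic there; z = 1 + 2*I/3 is therefore a simple pole and
  Res(f, z₀) = P(z₀)/Q'(z₀).

Q'(z) = 2*z - 2*I/3, so Q'(1 + 2*I/3) = 2 + 2*I/3.
P(1 + 2*I/3) = 17/9 - 28*I/27.

Res(f, 1 + 2*I/3) = (17/9 - 28*I/27)/(2 + 2*I/3) = 25/36 - 3*I/4

Final answer: 25/36 - 3*I/4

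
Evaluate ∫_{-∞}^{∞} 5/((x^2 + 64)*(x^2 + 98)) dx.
Let f(z) = 5/((z^2 + 64)*(z^2 + 98)). The denominator has no real zeros and deg Q - deg P = 4 ≥ 2, so the integral of f over the upper semicircle |z| = R tends to 0 as R → ∞. Closing the contour in the upper half-plane,
  ∫_{-∞}^{∞} f(x) dx = 2πi · Σ Res(f, z_k)  over the poles with Im z_k > 0.

Zeros of the denominator: z^2 + 64 = 0 gives z = ±8*I; z^2 + 98 = 0 gives z = ±7*sqrt(2)*I.
Upper half-plane: z = 8*I, z = 7*sqrt(2)*I (simple).

Each pole is a simple zero of Q(z) = z^4 + 162*z^2 + 6272, so Res(f, z₀) = P(z₀)/Q'(z₀) with P(z) = 5, Q'(z) = 4*z^3 + 324*z:
  Res(f, 8*I) = (5)/(544*I) = -5*I/544
  Res(f, 7*sqrt(2)*I) = (5)/(-476*sqrt(2)*I) = 5*sqrt(2)*I/952

Sum of residues: 5*I*(-7 + 4*sqrt(2))/3808
∫_{-∞}^{∞} f(x) dx = 2πi · (5*I*(-7 + 4*sqrt(2))/3808) = 5*pi*(7 - 4*sqrt(2))/1904

Final answer: 5*pi*(7 - 4*sqrt(2))/1904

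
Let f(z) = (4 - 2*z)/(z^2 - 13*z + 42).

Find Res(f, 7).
Write f(z) = P(z)/Q(z) with P(z) = 4 - 2*z and Q(z) = z^2 - 13*z + 42.
The denominator factors as Q(z) = (z - 7)*(z - 6), so z = 7 is a simple zero of Q and P is analytic there; z = 7 is therefore a simple pole and
  Res(f, z₀) = P(z₀)/Q'(z₀).

Q'(z) = 2*z - 13, so Q'(7) = 1.
P(7) = -10.

Res(f, 7) = (-10)/(1) = -10

Final answer: -10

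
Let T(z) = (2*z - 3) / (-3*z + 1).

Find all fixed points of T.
T(z) = z means 2*z - 3 = z*(-3*z + 1), i.e.
  -3*z^2 - z + 3 = 0.
Discriminant: (-1)^2 - 4*(-3)*(3) = 37, so the roots are real.
  z = (1 ± sqrt(37))/(2*(-3))
Fixed points: {-sqrt(37)/6 - 1/6, -1/6 + sqrt(37)/6}

Final answer: {-sqrt(37)/6 - 1/6, -1/6 + sqrt(37)/6}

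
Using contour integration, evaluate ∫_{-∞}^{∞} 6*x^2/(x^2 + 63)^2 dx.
Let f(z) = 6*z^2/(z^2 + 63)^2. The denominator has no real zeros and deg Q - deg P = 2 ≥ 2, so the integral of f over the upper semicircle |z| = R tends to 0 as R → ∞. Closing the contour in the upper half-plane,
  ∫_{-∞}^{∞} f(x) dx = 2πi · Σ Res(f, z_k)  over the poles with Im z_k > 0.

Zeros of the denominator: z^2 + 63 = 0 gives z = ±3*sqrt(7)*I.
Upper half-plane: z = 3*sqrt(7)*I (a pole of order 2).

Write f(z) = g(z)/(z - 3*sqrt(7)*I)^2 with g(z) = 6*z^2/(z + 3*sqrt(7)*I)^2. For a double pole, Res(f, z₀) = g'(z₀):
  g'(z) = 36*sqrt(7)*I*z/(z + 3*sqrt(7)*I)^3
  Res(f, 3*sqrt(7)*I) = g'(3*sqrt(7)*I) = -sqrt(7)*I/14

∫_{-∞}^{∞} f(x) dx = 2πi · (-sqrt(7)*I/14) = sqrt(7)*pi/7

Final answer: sqrt(7)*pi/7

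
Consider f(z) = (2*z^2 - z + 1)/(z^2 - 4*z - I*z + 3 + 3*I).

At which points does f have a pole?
The singularities of f are the zeros of the denominator. Factoring,
  z^2 - 4*z - I*z + 3 + 3*I = (z - 3)*(z - 1 - I)
so the candidates are z = 3, z = 1 + I.

Check the numerator P(z) = 2*z^2 - z + 1 at each one:
  P(3) = 16 ≠ 0, so z = 3 is a (simple) pole.
  P(1 + I) = 3*I ≠ 0, so z = 1 + I is a (simple) pole.

Poles of f: {1 + I, 3}

Final answer: {1 + I, 3}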